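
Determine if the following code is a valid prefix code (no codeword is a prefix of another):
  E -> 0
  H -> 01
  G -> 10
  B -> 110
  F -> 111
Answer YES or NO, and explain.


Checking each pair (does one codeword prefix another?):
  E='0' vs H='01': prefix -- VIOLATION

NO -- this is NOT a valid prefix code. E (0) is a prefix of H (01).


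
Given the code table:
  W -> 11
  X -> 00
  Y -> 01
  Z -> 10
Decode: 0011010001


Decoding:
00 -> X
11 -> W
01 -> Y
00 -> X
01 -> Y


Result: XWYXY


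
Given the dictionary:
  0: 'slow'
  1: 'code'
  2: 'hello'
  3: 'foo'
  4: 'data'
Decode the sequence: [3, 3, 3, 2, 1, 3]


Look up each index in the dictionary:
  3 -> 'foo'
  3 -> 'foo'
  3 -> 'foo'
  2 -> 'hello'
  1 -> 'code'
  3 -> 'foo'

Decoded: "foo foo foo hello code foo"


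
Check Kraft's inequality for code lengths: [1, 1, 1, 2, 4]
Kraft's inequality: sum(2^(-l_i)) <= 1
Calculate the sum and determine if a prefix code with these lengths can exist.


Sum = 2^(-1) + 2^(-1) + 2^(-1) + 2^(-2) + 2^(-4)
    = 0.5 + 0.5 + 0.5 + 0.25 + 0.0625
    = 29/16 = 1.8125
Since 1.8125 > 1, Kraft's inequality is NOT satisfied.
A prefix code with these lengths CANNOT exist.

Kraft sum = 1.8125. Not satisfied.


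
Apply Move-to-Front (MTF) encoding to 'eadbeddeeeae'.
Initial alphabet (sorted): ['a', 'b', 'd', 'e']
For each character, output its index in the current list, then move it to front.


MTF encoding:
'e': index 3 in ['a', 'b', 'd', 'e'] -> ['e', 'a', 'b', 'd']
'a': index 1 in ['e', 'a', 'b', 'd'] -> ['a', 'e', 'b', 'd']
'd': index 3 in ['a', 'e', 'b', 'd'] -> ['d', 'a', 'e', 'b']
'b': index 3 in ['d', 'a', 'e', 'b'] -> ['b', 'd', 'a', 'e']
'e': index 3 in ['b', 'd', 'a', 'e'] -> ['e', 'b', 'd', 'a']
'd': index 2 in ['e', 'b', 'd', 'a'] -> ['d', 'e', 'b', 'a']
'd': index 0 in ['d', 'e', 'b', 'a'] -> ['d', 'e', 'b', 'a']
'e': index 1 in ['d', 'e', 'b', 'a'] -> ['e', 'd', 'b', 'a']
'e': index 0 in ['e', 'd', 'b', 'a'] -> ['e', 'd', 'b', 'a']
'e': index 0 in ['e', 'd', 'b', 'a'] -> ['e', 'd', 'b', 'a']
'a': index 3 in ['e', 'd', 'b', 'a'] -> ['a', 'e', 'd', 'b']
'e': index 1 in ['a', 'e', 'd', 'b'] -> ['e', 'a', 'd', 'b']


Output: [3, 1, 3, 3, 3, 2, 0, 1, 0, 0, 3, 1]


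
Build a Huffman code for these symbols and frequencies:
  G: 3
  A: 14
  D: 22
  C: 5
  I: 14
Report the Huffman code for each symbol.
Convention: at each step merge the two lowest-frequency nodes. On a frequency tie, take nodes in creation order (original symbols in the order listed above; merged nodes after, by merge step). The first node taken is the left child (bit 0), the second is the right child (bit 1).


Huffman tree construction:
Step 1: Merge G(3) + C(5) = 8
Step 2: Merge (G+C)(8) + A(14) = 22
Step 3: Merge I(14) + D(22) = 36
Step 4: Merge ((G+C)+A)(22) + (I+D)(36) = 58
Read each symbol's code off the tree from the root (left child = 0, right child = 1).

Codes:
  G: 000 (length 3)
  A: 01 (length 2)
  D: 11 (length 2)
  C: 001 (length 3)
  I: 10 (length 2)
Average code length: 124/58 = 2.1379 bits/symbol


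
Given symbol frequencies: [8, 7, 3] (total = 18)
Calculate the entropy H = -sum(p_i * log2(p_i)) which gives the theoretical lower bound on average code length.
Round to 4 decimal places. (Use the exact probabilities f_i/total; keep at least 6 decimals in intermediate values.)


Per-symbol terms -p_i * log2(p_i) with p_i = f_i/18:
  p = 8/18 = 0.444444: log2(p) = -1.169925, -p*log2(p) = 0.519967
  p = 7/18 = 0.388889: log2(p) = -1.362570, -p*log2(p) = 0.529888
  p = 3/18 = 0.166667: log2(p) = -2.584963, -p*log2(p) = 0.430827
H = 0.519967 + 0.529888 + 0.430827 = 1.480682

H = 1.4807 bits/symbol


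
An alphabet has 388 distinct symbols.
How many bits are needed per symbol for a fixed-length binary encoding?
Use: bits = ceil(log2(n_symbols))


log2(388) = 8.5999
Bracket: 2^8 = 256 < 388 <= 2^9 = 512
So ceil(log2(388)) = 9

bits = ceil(log2(388)) = ceil(8.5999) = 9 bits


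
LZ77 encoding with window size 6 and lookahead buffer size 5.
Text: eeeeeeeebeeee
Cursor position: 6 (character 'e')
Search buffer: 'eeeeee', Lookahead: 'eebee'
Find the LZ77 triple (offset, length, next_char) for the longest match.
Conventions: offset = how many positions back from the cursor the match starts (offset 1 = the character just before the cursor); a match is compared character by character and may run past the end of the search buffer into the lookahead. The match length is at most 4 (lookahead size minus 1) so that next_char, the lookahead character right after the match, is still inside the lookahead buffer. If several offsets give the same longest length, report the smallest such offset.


Try each offset into the search buffer:
  offset=1 (pos 5, char 'e'): match length 2
  offset=2 (pos 4, char 'e'): match length 2
  offset=3 (pos 3, char 'e'): match length 2
  offset=4 (pos 2, char 'e'): match length 2
  offset=5 (pos 1, char 'e'): match length 2
  offset=6 (pos 0, char 'e'): match length 2
Longest match has length 2, found at offsets 1, 2, 3, 4, 5, 6; take the smallest, offset 1.
next_char = character at position 6 + 2 = 8 -> 'b'

Best match: offset=1, length=2 (matching 'ee' starting at position 5)
LZ77 triple: (1, 2, 'b')


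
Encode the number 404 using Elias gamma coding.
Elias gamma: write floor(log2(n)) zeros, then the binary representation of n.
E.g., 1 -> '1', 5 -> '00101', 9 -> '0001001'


num_bits = floor(log2(404)) + 1 = 9
leading_zeros = num_bits - 1 = 8
binary(404) = 110010100

Elias gamma(404) = '00000000' + '110010100' = 00000000110010100 (17 bits)


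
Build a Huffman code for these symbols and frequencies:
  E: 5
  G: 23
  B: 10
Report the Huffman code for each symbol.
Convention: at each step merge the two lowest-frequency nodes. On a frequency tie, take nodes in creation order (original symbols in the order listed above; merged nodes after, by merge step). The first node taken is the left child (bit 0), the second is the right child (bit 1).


Huffman tree construction:
Step 1: Merge E(5) + B(10) = 15
Step 2: Merge (E+B)(15) + G(23) = 38
Read each symbol's code off the tree from the root (left child = 0, right child = 1).

Codes:
  E: 00 (length 2)
  G: 1 (length 1)
  B: 01 (length 2)
Average code length: 53/38 = 1.3947 bits/symbol


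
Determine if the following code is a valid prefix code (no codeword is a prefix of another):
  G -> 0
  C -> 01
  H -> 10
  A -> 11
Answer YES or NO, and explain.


Checking each pair (does one codeword prefix another?):
  G='0' vs C='01': prefix -- VIOLATION

NO -- this is NOT a valid prefix code. G (0) is a prefix of C (01).


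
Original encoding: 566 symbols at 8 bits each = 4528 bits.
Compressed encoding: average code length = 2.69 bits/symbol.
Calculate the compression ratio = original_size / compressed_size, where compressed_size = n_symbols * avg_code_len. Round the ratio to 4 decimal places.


original_size = n_symbols * orig_bits = 566 * 8 = 4528 bits
compressed_size = n_symbols * avg_code_len = 566 * 2.69 = 1522.54 bits
ratio = original_size / compressed_size = 4528 / 1522.54 = 2.974

Compression ratio = 2.974


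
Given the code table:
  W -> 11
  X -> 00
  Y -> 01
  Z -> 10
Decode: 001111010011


Decoding:
00 -> X
11 -> W
11 -> W
01 -> Y
00 -> X
11 -> W


Result: XWWYXW


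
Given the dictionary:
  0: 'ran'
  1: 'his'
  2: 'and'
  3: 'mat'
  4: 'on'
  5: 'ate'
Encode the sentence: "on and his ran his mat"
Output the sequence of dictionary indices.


Look up each word in the dictionary:
  'on' -> 4
  'and' -> 2
  'his' -> 1
  'ran' -> 0
  'his' -> 1
  'mat' -> 3

Encoded: [4, 2, 1, 0, 1, 3]


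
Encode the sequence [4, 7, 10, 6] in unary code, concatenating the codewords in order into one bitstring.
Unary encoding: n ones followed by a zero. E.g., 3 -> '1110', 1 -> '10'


Encode each number as n ones followed by a terminating 0:
  4 -> 11110 (5 bits)
  7 -> 11111110 (8 bits)
  10 -> 11111111110 (11 bits)
  6 -> 1111110 (7 bits)
Total length = 5 + 8 + 11 + 7 = 31 bits.

Unary([4, 7, 10, 6]) = 1111011111110111111111101111110 (31 bits)


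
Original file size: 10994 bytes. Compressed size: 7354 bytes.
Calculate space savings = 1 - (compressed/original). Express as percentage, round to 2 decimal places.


ratio = compressed/original = 7354/10994 = 0.66891
savings = 1 - ratio = 1 - 0.66891 = 0.33109
as a percentage: 0.33109 * 100 = 33.11%

Space savings = 1 - 7354/10994 = 33.11%


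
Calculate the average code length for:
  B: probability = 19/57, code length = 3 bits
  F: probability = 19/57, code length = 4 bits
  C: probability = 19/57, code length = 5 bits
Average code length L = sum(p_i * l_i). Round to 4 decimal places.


Weighted contributions p_i * l_i:
  B: (19/57) * 3 = 57/57
  F: (19/57) * 4 = 76/57
  C: (19/57) * 5 = 95/57
Sum = (57 + 76 + 95)/57 = 228/57

L = 228/57 = 4.0000 bits/symbol


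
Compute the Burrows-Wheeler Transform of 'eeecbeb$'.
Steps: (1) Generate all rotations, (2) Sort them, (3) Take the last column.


Rotations (sorted):
  0: $eeecbeb -> last char: b
  1: b$eeecbe -> last char: e
  2: beb$eeec -> last char: c
  3: cbeb$eee -> last char: e
  4: eb$eeecb -> last char: b
  5: ecbeb$ee -> last char: e
  6: eecbeb$e -> last char: e
  7: eeecbeb$ -> last char: $


BWT = becebee$


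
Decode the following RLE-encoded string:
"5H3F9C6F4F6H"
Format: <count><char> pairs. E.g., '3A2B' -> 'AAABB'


Expanding each <count><char> pair:
  5H -> 'HHHHH'
  3F -> 'FFF'
  9C -> 'CCCCCCCCC'
  6F -> 'FFFFFF'
  4F -> 'FFFF'
  6H -> 'HHHHHH'

Decoded = HHHHHFFFCCCCCCCCCFFFFFFFFFFHHHHHH


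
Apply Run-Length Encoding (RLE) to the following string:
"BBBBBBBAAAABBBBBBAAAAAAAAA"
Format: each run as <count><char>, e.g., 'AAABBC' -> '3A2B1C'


Scanning runs left to right:
  i=0: run of 'B' x 7 -> '7B'
  i=7: run of 'A' x 4 -> '4A'
  i=11: run of 'B' x 6 -> '6B'
  i=17: run of 'A' x 9 -> '9A'

RLE = 7B4A6B9A


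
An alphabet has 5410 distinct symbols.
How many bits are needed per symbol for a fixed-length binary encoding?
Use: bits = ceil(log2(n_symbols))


log2(5410) = 12.4014
Bracket: 2^12 = 4096 < 5410 <= 2^13 = 8192
So ceil(log2(5410)) = 13

bits = ceil(log2(5410)) = ceil(12.4014) = 13 bits


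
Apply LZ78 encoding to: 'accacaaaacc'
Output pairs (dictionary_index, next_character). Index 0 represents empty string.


LZ78 encoding steps:
Dictionary: {0: ''}
Step 1: w='' (idx 0), next='a' -> output (0, 'a'), add 'a' as idx 1
Step 2: w='' (idx 0), next='c' -> output (0, 'c'), add 'c' as idx 2
Step 3: w='c' (idx 2), next='a' -> output (2, 'a'), add 'ca' as idx 3
Step 4: w='ca' (idx 3), next='a' -> output (3, 'a'), add 'caa' as idx 4
Step 5: w='a' (idx 1), next='a' -> output (1, 'a'), add 'aa' as idx 5
Step 6: w='c' (idx 2), next='c' -> output (2, 'c'), add 'cc' as idx 6


Encoded: [(0, 'a'), (0, 'c'), (2, 'a'), (3, 'a'), (1, 'a'), (2, 'c')]


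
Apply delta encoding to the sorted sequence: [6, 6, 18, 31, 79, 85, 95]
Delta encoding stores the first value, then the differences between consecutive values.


First value: 6
Deltas:
  6 - 6 = 0
  18 - 6 = 12
  31 - 18 = 13
  79 - 31 = 48
  85 - 79 = 6
  95 - 85 = 10


Delta encoded: [6, 0, 12, 13, 48, 6, 10]


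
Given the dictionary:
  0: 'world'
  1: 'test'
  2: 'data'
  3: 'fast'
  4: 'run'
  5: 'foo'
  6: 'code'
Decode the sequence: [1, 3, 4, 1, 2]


Look up each index in the dictionary:
  1 -> 'test'
  3 -> 'fast'
  4 -> 'run'
  1 -> 'test'
  2 -> 'data'

Decoded: "test fast run test data"


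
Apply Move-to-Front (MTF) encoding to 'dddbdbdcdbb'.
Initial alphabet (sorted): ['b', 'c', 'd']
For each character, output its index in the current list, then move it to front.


MTF encoding:
'd': index 2 in ['b', 'c', 'd'] -> ['d', 'b', 'c']
'd': index 0 in ['d', 'b', 'c'] -> ['d', 'b', 'c']
'd': index 0 in ['d', 'b', 'c'] -> ['d', 'b', 'c']
'b': index 1 in ['d', 'b', 'c'] -> ['b', 'd', 'c']
'd': index 1 in ['b', 'd', 'c'] -> ['d', 'b', 'c']
'b': index 1 in ['d', 'b', 'c'] -> ['b', 'd', 'c']
'd': index 1 in ['b', 'd', 'c'] -> ['d', 'b', 'c']
'c': index 2 in ['d', 'b', 'c'] -> ['c', 'd', 'b']
'd': index 1 in ['c', 'd', 'b'] -> ['d', 'c', 'b']
'b': index 2 in ['d', 'c', 'b'] -> ['b', 'd', 'c']
'b': index 0 in ['b', 'd', 'c'] -> ['b', 'd', 'c']


Output: [2, 0, 0, 1, 1, 1, 1, 2, 1, 2, 0]


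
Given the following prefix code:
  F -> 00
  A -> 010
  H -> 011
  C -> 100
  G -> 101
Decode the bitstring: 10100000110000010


Decoding step by step:
Bits 101 -> G
Bits 00 -> F
Bits 00 -> F
Bits 011 -> H
Bits 00 -> F
Bits 00 -> F
Bits 010 -> A


Decoded message: GFFHFFA


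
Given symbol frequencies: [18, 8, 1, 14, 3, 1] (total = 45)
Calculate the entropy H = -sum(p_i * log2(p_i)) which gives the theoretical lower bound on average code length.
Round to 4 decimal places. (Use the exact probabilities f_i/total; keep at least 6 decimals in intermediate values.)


Per-symbol terms -p_i * log2(p_i) with p_i = f_i/45:
  p = 18/45 = 0.400000: log2(p) = -1.321928, -p*log2(p) = 0.528771
  p = 8/45 = 0.177778: log2(p) = -2.491853, -p*log2(p) = 0.442996
  p = 1/45 = 0.022222: log2(p) = -5.491853, -p*log2(p) = 0.122041
  p = 14/45 = 0.311111: log2(p) = -1.684498, -p*log2(p) = 0.524066
  p = 3/45 = 0.066667: log2(p) = -3.906891, -p*log2(p) = 0.260459
  p = 1/45 = 0.022222: log2(p) = -5.491853, -p*log2(p) = 0.122041
H = 0.528771 + 0.442996 + 0.122041 + 0.524066 + 0.260459 + 0.122041 = 2.000374

H = 2.0004 bits/symbol


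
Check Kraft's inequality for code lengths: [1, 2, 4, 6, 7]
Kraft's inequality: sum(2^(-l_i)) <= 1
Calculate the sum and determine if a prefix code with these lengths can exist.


Sum = 2^(-1) + 2^(-2) + 2^(-4) + 2^(-6) + 2^(-7)
    = 0.5 + 0.25 + 0.0625 + 0.015625 + 0.0078125
    = 107/128 = 0.8359375
Since 0.8359375 <= 1, Kraft's inequality IS satisfied.
A prefix code with these lengths CAN exist.

Kraft sum = 0.8359375. Satisfied.


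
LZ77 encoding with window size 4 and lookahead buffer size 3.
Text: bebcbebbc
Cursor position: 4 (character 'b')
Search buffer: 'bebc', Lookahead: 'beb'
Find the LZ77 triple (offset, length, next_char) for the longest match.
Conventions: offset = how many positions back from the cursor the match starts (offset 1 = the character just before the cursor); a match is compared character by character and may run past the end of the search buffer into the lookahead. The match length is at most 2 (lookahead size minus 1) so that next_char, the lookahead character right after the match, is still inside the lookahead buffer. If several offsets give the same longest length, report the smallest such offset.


Try each offset into the search buffer:
  offset=1 (pos 3, char 'c'): match length 0
  offset=2 (pos 2, char 'b'): match length 1
  offset=3 (pos 1, char 'e'): match length 0
  offset=4 (pos 0, char 'b'): match length 2
Longest match has length 2 at offset 4.
next_char = character at position 4 + 2 = 6 -> 'b'

Best match: offset=4, length=2 (matching 'be' starting at position 0)
LZ77 triple: (4, 2, 'b')


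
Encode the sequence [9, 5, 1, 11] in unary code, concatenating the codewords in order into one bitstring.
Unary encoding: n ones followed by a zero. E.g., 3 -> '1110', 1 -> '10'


Encode each number as n ones followed by a terminating 0:
  9 -> 1111111110 (10 bits)
  5 -> 111110 (6 bits)
  1 -> 10 (2 bits)
  11 -> 111111111110 (12 bits)
Total length = 10 + 6 + 2 + 12 = 30 bits.

Unary([9, 5, 1, 11]) = 111111111011111010111111111110 (30 bits)


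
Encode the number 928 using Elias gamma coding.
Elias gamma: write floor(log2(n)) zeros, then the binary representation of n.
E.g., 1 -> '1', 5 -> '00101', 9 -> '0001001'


num_bits = floor(log2(928)) + 1 = 10
leading_zeros = num_bits - 1 = 9
binary(928) = 1110100000

Elias gamma(928) = '000000000' + '1110100000' = 0000000001110100000 (19 bits)


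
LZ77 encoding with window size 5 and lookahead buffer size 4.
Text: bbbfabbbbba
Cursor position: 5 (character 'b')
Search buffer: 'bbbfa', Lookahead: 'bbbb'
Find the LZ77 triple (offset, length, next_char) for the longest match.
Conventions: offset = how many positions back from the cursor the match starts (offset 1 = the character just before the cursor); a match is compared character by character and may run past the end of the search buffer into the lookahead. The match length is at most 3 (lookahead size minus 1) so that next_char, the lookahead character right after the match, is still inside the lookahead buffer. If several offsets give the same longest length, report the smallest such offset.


Try each offset into the search buffer:
  offset=1 (pos 4, char 'a'): match length 0
  offset=2 (pos 3, char 'f'): match length 0
  offset=3 (pos 2, char 'b'): match length 1
  offset=4 (pos 1, char 'b'): match length 2
  offset=5 (pos 0, char 'b'): match length 3
Longest match has length 3 at offset 5.
next_char = character at position 5 + 3 = 8 -> 'b'

Best match: offset=5, length=3 (matching 'bbb' starting at position 0)
LZ77 triple: (5, 3, 'b')


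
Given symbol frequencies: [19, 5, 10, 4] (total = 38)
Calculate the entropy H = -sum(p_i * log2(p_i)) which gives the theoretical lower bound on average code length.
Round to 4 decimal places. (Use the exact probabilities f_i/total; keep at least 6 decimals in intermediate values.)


Per-symbol terms -p_i * log2(p_i) with p_i = f_i/38:
  p = 19/38 = 0.500000: log2(p) = -1.000000, -p*log2(p) = 0.500000
  p = 5/38 = 0.131579: log2(p) = -2.925999, -p*log2(p) = 0.385000
  p = 10/38 = 0.263158: log2(p) = -1.925999, -p*log2(p) = 0.506842
  p = 4/38 = 0.105263: log2(p) = -3.247928, -p*log2(p) = 0.341887
H = 0.500000 + 0.385000 + 0.506842 + 0.341887 = 1.733729

H = 1.7337 bits/symbol


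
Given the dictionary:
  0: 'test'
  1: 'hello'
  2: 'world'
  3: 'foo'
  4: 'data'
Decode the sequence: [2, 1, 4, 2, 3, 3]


Look up each index in the dictionary:
  2 -> 'world'
  1 -> 'hello'
  4 -> 'data'
  2 -> 'world'
  3 -> 'foo'
  3 -> 'foo'

Decoded: "world hello data world foo foo"


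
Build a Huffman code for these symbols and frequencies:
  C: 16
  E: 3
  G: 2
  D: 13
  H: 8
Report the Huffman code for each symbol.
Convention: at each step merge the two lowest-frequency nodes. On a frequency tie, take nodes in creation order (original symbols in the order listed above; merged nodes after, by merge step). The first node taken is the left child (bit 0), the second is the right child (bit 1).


Huffman tree construction:
Step 1: Merge G(2) + E(3) = 5
Step 2: Merge (G+E)(5) + H(8) = 13
Step 3: Merge D(13) + ((G+E)+H)(13) = 26
Step 4: Merge C(16) + (D+((G+E)+H))(26) = 42
Read each symbol's code off the tree from the root (left child = 0, right child = 1).

Codes:
  C: 0 (length 1)
  E: 1101 (length 4)
  G: 1100 (length 4)
  D: 10 (length 2)
  H: 111 (length 3)
Average code length: 86/42 = 2.0476 bits/symbol


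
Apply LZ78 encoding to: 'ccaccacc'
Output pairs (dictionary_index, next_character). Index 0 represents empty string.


LZ78 encoding steps:
Dictionary: {0: ''}
Step 1: w='' (idx 0), next='c' -> output (0, 'c'), add 'c' as idx 1
Step 2: w='c' (idx 1), next='a' -> output (1, 'a'), add 'ca' as idx 2
Step 3: w='c' (idx 1), next='c' -> output (1, 'c'), add 'cc' as idx 3
Step 4: w='' (idx 0), next='a' -> output (0, 'a'), add 'a' as idx 4
Step 5: w='cc' (idx 3), end of input -> output (3, '')


Encoded: [(0, 'c'), (1, 'a'), (1, 'c'), (0, 'a'), (3, '')]


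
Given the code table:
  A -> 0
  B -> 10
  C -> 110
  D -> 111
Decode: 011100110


Decoding:
0 -> A
111 -> D
0 -> A
0 -> A
110 -> C


Result: ADAAC


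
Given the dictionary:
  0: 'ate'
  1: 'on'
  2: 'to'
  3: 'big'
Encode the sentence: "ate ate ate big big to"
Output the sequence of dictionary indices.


Look up each word in the dictionary:
  'ate' -> 0
  'ate' -> 0
  'ate' -> 0
  'big' -> 3
  'big' -> 3
  'to' -> 2

Encoded: [0, 0, 0, 3, 3, 2]


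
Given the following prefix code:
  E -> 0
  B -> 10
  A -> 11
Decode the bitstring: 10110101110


Decoding step by step:
Bits 10 -> B
Bits 11 -> A
Bits 0 -> E
Bits 10 -> B
Bits 11 -> A
Bits 10 -> B


Decoded message: BAEBAB


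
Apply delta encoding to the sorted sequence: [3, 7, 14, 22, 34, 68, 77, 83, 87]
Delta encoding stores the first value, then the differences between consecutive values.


First value: 3
Deltas:
  7 - 3 = 4
  14 - 7 = 7
  22 - 14 = 8
  34 - 22 = 12
  68 - 34 = 34
  77 - 68 = 9
  83 - 77 = 6
  87 - 83 = 4


Delta encoded: [3, 4, 7, 8, 12, 34, 9, 6, 4]


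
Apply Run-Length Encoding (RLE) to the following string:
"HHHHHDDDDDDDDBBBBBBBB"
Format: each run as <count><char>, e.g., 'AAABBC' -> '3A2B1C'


Scanning runs left to right:
  i=0: run of 'H' x 5 -> '5H'
  i=5: run of 'D' x 8 -> '8D'
  i=13: run of 'B' x 8 -> '8B'

RLE = 5H8D8B


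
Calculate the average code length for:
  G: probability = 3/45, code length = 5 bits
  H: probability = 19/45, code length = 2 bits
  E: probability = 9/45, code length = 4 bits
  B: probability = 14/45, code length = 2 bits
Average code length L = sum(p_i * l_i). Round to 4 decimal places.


Weighted contributions p_i * l_i:
  G: (3/45) * 5 = 15/45
  H: (19/45) * 2 = 38/45
  E: (9/45) * 4 = 36/45
  B: (14/45) * 2 = 28/45
Sum = (15 + 38 + 36 + 28)/45 = 117/45

L = 117/45 = 2.6000 bits/symbol


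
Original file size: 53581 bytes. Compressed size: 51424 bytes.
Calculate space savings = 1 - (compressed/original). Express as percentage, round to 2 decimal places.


ratio = compressed/original = 51424/53581 = 0.959743
savings = 1 - ratio = 1 - 0.959743 = 0.040257
as a percentage: 0.040257 * 100 = 4.03%

Space savings = 1 - 51424/53581 = 4.03%


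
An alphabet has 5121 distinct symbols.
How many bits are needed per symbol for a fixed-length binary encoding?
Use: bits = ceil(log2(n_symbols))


log2(5121) = 12.3222
Bracket: 2^12 = 4096 < 5121 <= 2^13 = 8192
So ceil(log2(5121)) = 13

bits = ceil(log2(5121)) = ceil(12.3222) = 13 bits


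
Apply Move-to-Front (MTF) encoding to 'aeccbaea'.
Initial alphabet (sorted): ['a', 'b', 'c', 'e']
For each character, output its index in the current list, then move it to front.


MTF encoding:
'a': index 0 in ['a', 'b', 'c', 'e'] -> ['a', 'b', 'c', 'e']
'e': index 3 in ['a', 'b', 'c', 'e'] -> ['e', 'a', 'b', 'c']
'c': index 3 in ['e', 'a', 'b', 'c'] -> ['c', 'e', 'a', 'b']
'c': index 0 in ['c', 'e', 'a', 'b'] -> ['c', 'e', 'a', 'b']
'b': index 3 in ['c', 'e', 'a', 'b'] -> ['b', 'c', 'e', 'a']
'a': index 3 in ['b', 'c', 'e', 'a'] -> ['a', 'b', 'c', 'e']
'e': index 3 in ['a', 'b', 'c', 'e'] -> ['e', 'a', 'b', 'c']
'a': index 1 in ['e', 'a', 'b', 'c'] -> ['a', 'e', 'b', 'c']


Output: [0, 3, 3, 0, 3, 3, 3, 1]


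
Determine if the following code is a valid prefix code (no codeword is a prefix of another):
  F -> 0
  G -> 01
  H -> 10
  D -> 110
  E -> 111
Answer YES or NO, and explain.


Checking each pair (does one codeword prefix another?):
  F='0' vs G='01': prefix -- VIOLATION

NO -- this is NOT a valid prefix code. F (0) is a prefix of G (01).


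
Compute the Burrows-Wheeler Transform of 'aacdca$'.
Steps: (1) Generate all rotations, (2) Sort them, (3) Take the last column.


Rotations (sorted):
  0: $aacdca -> last char: a
  1: a$aacdc -> last char: c
  2: aacdca$ -> last char: $
  3: acdca$a -> last char: a
  4: ca$aacd -> last char: d
  5: cdca$aa -> last char: a
  6: dca$aac -> last char: c


BWT = ac$adac


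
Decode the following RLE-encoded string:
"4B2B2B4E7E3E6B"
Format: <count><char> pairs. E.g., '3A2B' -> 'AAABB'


Expanding each <count><char> pair:
  4B -> 'BBBB'
  2B -> 'BB'
  2B -> 'BB'
  4E -> 'EEEE'
  7E -> 'EEEEEEE'
  3E -> 'EEE'
  6B -> 'BBBBBB'

Decoded = BBBBBBBBEEEEEEEEEEEEEEBBBBBB


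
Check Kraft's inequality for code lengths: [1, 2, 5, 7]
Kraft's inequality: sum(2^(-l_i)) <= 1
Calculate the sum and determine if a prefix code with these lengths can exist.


Sum = 2^(-1) + 2^(-2) + 2^(-5) + 2^(-7)
    = 0.5 + 0.25 + 0.03125 + 0.0078125
    = 101/128 = 0.7890625
Since 0.7890625 <= 1, Kraft's inequality IS satisfied.
A prefix code with these lengths CAN exist.

Kraft sum = 0.7890625. Satisfied.


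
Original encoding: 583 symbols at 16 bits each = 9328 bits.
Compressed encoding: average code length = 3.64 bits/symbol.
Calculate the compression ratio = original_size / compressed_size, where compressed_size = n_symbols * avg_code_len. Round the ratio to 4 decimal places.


original_size = n_symbols * orig_bits = 583 * 16 = 9328 bits
compressed_size = n_symbols * avg_code_len = 583 * 3.64 = 2122.12 bits
ratio = original_size / compressed_size = 9328 / 2122.12 = 4.3956

Compression ratio = 4.3956


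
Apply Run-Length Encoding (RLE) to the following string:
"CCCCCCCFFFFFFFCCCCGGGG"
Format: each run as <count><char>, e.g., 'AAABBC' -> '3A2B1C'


Scanning runs left to right:
  i=0: run of 'C' x 7 -> '7C'
  i=7: run of 'F' x 7 -> '7F'
  i=14: run of 'C' x 4 -> '4C'
  i=18: run of 'G' x 4 -> '4G'

RLE = 7C7F4C4G


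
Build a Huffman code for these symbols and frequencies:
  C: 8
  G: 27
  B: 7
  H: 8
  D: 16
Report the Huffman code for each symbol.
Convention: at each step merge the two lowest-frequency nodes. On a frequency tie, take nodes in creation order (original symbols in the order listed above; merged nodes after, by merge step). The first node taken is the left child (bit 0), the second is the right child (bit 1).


Huffman tree construction:
Step 1: Merge B(7) + C(8) = 15
Step 2: Merge H(8) + (B+C)(15) = 23
Step 3: Merge D(16) + (H+(B+C))(23) = 39
Step 4: Merge G(27) + (D+(H+(B+C)))(39) = 66
Read each symbol's code off the tree from the root (left child = 0, right child = 1).

Codes:
  C: 1111 (length 4)
  G: 0 (length 1)
  B: 1110 (length 4)
  H: 110 (length 3)
  D: 10 (length 2)
Average code length: 143/66 = 2.1667 bits/symbol


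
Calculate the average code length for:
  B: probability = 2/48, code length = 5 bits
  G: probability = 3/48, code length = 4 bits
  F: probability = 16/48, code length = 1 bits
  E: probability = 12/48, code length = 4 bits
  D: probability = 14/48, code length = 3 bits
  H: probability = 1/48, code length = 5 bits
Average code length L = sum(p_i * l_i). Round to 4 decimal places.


Weighted contributions p_i * l_i:
  B: (2/48) * 5 = 10/48
  G: (3/48) * 4 = 12/48
  F: (16/48) * 1 = 16/48
  E: (12/48) * 4 = 48/48
  D: (14/48) * 3 = 42/48
  H: (1/48) * 5 = 5/48
Sum = (10 + 12 + 16 + 48 + 42 + 5)/48 = 133/48

L = 133/48 = 2.7708 bits/symbol


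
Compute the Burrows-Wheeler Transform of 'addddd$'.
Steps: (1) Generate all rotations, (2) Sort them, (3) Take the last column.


Rotations (sorted):
  0: $addddd -> last char: d
  1: addddd$ -> last char: $
  2: d$adddd -> last char: d
  3: dd$addd -> last char: d
  4: ddd$add -> last char: d
  5: dddd$ad -> last char: d
  6: ddddd$a -> last char: a


BWT = d$dddda


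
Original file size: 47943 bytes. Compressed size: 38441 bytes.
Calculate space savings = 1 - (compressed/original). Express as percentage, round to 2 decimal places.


ratio = compressed/original = 38441/47943 = 0.801806
savings = 1 - ratio = 1 - 0.801806 = 0.198194
as a percentage: 0.198194 * 100 = 19.82%

Space savings = 1 - 38441/47943 = 19.82%


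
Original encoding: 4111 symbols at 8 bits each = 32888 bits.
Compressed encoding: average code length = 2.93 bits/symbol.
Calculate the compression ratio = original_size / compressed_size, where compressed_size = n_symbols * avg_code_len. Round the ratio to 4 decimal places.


original_size = n_symbols * orig_bits = 4111 * 8 = 32888 bits
compressed_size = n_symbols * avg_code_len = 4111 * 2.93 = 12045.23 bits
ratio = original_size / compressed_size = 32888 / 12045.23 = 2.7304

Compression ratio = 2.7304


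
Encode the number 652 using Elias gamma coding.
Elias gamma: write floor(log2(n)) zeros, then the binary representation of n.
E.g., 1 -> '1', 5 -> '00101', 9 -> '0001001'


num_bits = floor(log2(652)) + 1 = 10
leading_zeros = num_bits - 1 = 9
binary(652) = 1010001100

Elias gamma(652) = '000000000' + '1010001100' = 0000000001010001100 (19 bits)


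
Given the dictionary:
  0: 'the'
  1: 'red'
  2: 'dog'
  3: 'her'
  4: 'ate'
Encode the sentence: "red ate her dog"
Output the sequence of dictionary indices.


Look up each word in the dictionary:
  'red' -> 1
  'ate' -> 4
  'her' -> 3
  'dog' -> 2

Encoded: [1, 4, 3, 2]


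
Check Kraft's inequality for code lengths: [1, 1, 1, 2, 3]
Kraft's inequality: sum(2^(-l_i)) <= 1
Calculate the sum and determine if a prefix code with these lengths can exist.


Sum = 2^(-1) + 2^(-1) + 2^(-1) + 2^(-2) + 2^(-3)
    = 0.5 + 0.5 + 0.5 + 0.25 + 0.125
    = 15/8 = 1.875
Since 1.875 > 1, Kraft's inequality is NOT satisfied.
A prefix code with these lengths CANNOT exist.

Kraft sum = 1.875. Not satisfied.


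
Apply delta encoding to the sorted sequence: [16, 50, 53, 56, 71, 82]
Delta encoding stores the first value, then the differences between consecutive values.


First value: 16
Deltas:
  50 - 16 = 34
  53 - 50 = 3
  56 - 53 = 3
  71 - 56 = 15
  82 - 71 = 11


Delta encoded: [16, 34, 3, 3, 15, 11]


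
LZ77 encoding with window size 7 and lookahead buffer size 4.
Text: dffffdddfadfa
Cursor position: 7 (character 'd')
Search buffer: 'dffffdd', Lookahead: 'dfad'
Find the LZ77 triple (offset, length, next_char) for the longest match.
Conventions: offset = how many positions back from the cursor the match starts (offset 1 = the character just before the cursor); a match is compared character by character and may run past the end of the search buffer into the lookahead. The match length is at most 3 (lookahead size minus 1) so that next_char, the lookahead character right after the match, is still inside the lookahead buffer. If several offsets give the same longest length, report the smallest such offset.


Try each offset into the search buffer:
  offset=1 (pos 6, char 'd'): match length 1
  offset=2 (pos 5, char 'd'): match length 1
  offset=3 (pos 4, char 'f'): match length 0
  offset=4 (pos 3, char 'f'): match length 0
  offset=5 (pos 2, char 'f'): match length 0
  offset=6 (pos 1, char 'f'): match length 0
  offset=7 (pos 0, char 'd'): match length 2
Longest match has length 2 at offset 7.
next_char = character at position 7 + 2 = 9 -> 'a'

Best match: offset=7, length=2 (matching 'df' starting at position 0)
LZ77 triple: (7, 2, 'a')


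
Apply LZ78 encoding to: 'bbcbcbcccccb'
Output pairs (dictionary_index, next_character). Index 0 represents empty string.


LZ78 encoding steps:
Dictionary: {0: ''}
Step 1: w='' (idx 0), next='b' -> output (0, 'b'), add 'b' as idx 1
Step 2: w='b' (idx 1), next='c' -> output (1, 'c'), add 'bc' as idx 2
Step 3: w='bc' (idx 2), next='b' -> output (2, 'b'), add 'bcb' as idx 3
Step 4: w='' (idx 0), next='c' -> output (0, 'c'), add 'c' as idx 4
Step 5: w='c' (idx 4), next='c' -> output (4, 'c'), add 'cc' as idx 5
Step 6: w='cc' (idx 5), next='b' -> output (5, 'b'), add 'ccb' as idx 6


Encoded: [(0, 'b'), (1, 'c'), (2, 'b'), (0, 'c'), (4, 'c'), (5, 'b')]


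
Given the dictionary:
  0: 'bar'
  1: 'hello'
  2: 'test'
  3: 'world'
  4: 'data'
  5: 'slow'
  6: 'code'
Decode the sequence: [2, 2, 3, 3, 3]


Look up each index in the dictionary:
  2 -> 'test'
  2 -> 'test'
  3 -> 'world'
  3 -> 'world'
  3 -> 'world'

Decoded: "test test world world world"


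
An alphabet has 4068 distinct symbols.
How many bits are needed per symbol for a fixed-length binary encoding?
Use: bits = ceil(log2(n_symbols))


log2(4068) = 11.9901
Bracket: 2^11 = 2048 < 4068 <= 2^12 = 4096
So ceil(log2(4068)) = 12

bits = ceil(log2(4068)) = ceil(11.9901) = 12 bits


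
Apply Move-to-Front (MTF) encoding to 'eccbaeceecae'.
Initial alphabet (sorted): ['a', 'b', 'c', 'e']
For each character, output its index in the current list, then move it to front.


MTF encoding:
'e': index 3 in ['a', 'b', 'c', 'e'] -> ['e', 'a', 'b', 'c']
'c': index 3 in ['e', 'a', 'b', 'c'] -> ['c', 'e', 'a', 'b']
'c': index 0 in ['c', 'e', 'a', 'b'] -> ['c', 'e', 'a', 'b']
'b': index 3 in ['c', 'e', 'a', 'b'] -> ['b', 'c', 'e', 'a']
'a': index 3 in ['b', 'c', 'e', 'a'] -> ['a', 'b', 'c', 'e']
'e': index 3 in ['a', 'b', 'c', 'e'] -> ['e', 'a', 'b', 'c']
'c': index 3 in ['e', 'a', 'b', 'c'] -> ['c', 'e', 'a', 'b']
'e': index 1 in ['c', 'e', 'a', 'b'] -> ['e', 'c', 'a', 'b']
'e': index 0 in ['e', 'c', 'a', 'b'] -> ['e', 'c', 'a', 'b']
'c': index 1 in ['e', 'c', 'a', 'b'] -> ['c', 'e', 'a', 'b']
'a': index 2 in ['c', 'e', 'a', 'b'] -> ['a', 'c', 'e', 'b']
'e': index 2 in ['a', 'c', 'e', 'b'] -> ['e', 'a', 'c', 'b']


Output: [3, 3, 0, 3, 3, 3, 3, 1, 0, 1, 2, 2]


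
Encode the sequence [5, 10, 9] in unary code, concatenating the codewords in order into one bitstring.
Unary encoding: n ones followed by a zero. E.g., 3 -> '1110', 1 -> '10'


Encode each number as n ones followed by a terminating 0:
  5 -> 111110 (6 bits)
  10 -> 11111111110 (11 bits)
  9 -> 1111111110 (10 bits)
Total length = 6 + 11 + 10 = 27 bits.

Unary([5, 10, 9]) = 111110111111111101111111110 (27 bits)


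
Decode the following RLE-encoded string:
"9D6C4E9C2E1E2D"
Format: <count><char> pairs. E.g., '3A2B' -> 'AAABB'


Expanding each <count><char> pair:
  9D -> 'DDDDDDDDD'
  6C -> 'CCCCCC'
  4E -> 'EEEE'
  9C -> 'CCCCCCCCC'
  2E -> 'EE'
  1E -> 'E'
  2D -> 'DD'

Decoded = DDDDDDDDDCCCCCCEEEECCCCCCCCCEEEDD


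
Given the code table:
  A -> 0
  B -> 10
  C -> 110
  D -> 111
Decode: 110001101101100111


Decoding:
110 -> C
0 -> A
0 -> A
110 -> C
110 -> C
110 -> C
0 -> A
111 -> D


Result: CAACCCAD


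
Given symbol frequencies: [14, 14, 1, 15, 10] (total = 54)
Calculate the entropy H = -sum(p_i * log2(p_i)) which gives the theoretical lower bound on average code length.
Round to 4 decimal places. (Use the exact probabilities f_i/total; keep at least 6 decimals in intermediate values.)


Per-symbol terms -p_i * log2(p_i) with p_i = f_i/54:
  p = 14/54 = 0.259259: log2(p) = -1.947533, -p*log2(p) = 0.504916
  p = 14/54 = 0.259259: log2(p) = -1.947533, -p*log2(p) = 0.504916
  p = 1/54 = 0.018519: log2(p) = -5.754888, -p*log2(p) = 0.106572
  p = 15/54 = 0.277778: log2(p) = -1.847997, -p*log2(p) = 0.513332
  p = 10/54 = 0.185185: log2(p) = -2.432959, -p*log2(p) = 0.450548
H = 0.504916 + 0.504916 + 0.106572 + 0.513332 + 0.450548 = 2.080284

H = 2.0803 bits/symbol


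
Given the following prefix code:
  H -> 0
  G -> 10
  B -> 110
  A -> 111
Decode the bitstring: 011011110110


Decoding step by step:
Bits 0 -> H
Bits 110 -> B
Bits 111 -> A
Bits 10 -> G
Bits 110 -> B


Decoded message: HBAGB


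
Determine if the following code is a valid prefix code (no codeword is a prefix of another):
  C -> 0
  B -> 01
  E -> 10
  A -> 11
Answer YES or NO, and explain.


Checking each pair (does one codeword prefix another?):
  C='0' vs B='01': prefix -- VIOLATION

NO -- this is NOT a valid prefix code. C (0) is a prefix of B (01).


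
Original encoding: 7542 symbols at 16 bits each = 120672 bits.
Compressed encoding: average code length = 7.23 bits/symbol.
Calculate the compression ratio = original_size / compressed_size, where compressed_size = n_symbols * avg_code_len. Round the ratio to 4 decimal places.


original_size = n_symbols * orig_bits = 7542 * 16 = 120672 bits
compressed_size = n_symbols * avg_code_len = 7542 * 7.23 = 54528.66 bits
ratio = original_size / compressed_size = 120672 / 54528.66 = 2.213

Compression ratio = 2.213


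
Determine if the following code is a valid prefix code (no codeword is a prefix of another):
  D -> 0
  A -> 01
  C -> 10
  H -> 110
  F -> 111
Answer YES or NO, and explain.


Checking each pair (does one codeword prefix another?):
  D='0' vs A='01': prefix -- VIOLATION

NO -- this is NOT a valid prefix code. D (0) is a prefix of A (01).


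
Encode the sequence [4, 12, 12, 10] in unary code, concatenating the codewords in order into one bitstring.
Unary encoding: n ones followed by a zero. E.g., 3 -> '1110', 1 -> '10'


Encode each number as n ones followed by a terminating 0:
  4 -> 11110 (5 bits)
  12 -> 1111111111110 (13 bits)
  12 -> 1111111111110 (13 bits)
  10 -> 11111111110 (11 bits)
Total length = 5 + 13 + 13 + 11 = 42 bits.

Unary([4, 12, 12, 10]) = 111101111111111110111111111111011111111110 (42 bits)


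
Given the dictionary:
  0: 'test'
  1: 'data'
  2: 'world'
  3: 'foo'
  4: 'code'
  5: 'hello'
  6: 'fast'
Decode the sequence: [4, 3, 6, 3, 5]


Look up each index in the dictionary:
  4 -> 'code'
  3 -> 'foo'
  6 -> 'fast'
  3 -> 'foo'
  5 -> 'hello'

Decoded: "code foo fast foo hello"


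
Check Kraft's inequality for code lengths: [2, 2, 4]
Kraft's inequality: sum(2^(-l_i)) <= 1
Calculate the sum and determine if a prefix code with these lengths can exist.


Sum = 2^(-2) + 2^(-2) + 2^(-4)
    = 0.25 + 0.25 + 0.0625
    = 9/16 = 0.5625
Since 0.5625 <= 1, Kraft's inequality IS satisfied.
A prefix code with these lengths CAN exist.

Kraft sum = 0.5625. Satisfied.


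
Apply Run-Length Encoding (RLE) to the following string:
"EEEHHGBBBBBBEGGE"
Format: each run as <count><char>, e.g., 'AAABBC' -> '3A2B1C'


Scanning runs left to right:
  i=0: run of 'E' x 3 -> '3E'
  i=3: run of 'H' x 2 -> '2H'
  i=5: run of 'G' x 1 -> '1G'
  i=6: run of 'B' x 6 -> '6B'
  i=12: run of 'E' x 1 -> '1E'
  i=13: run of 'G' x 2 -> '2G'
  i=15: run of 'E' x 1 -> '1E'

RLE = 3E2H1G6B1E2G1E


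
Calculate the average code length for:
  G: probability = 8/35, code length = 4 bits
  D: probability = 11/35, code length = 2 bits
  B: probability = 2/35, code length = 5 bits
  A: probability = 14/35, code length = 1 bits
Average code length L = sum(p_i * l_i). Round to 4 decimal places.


Weighted contributions p_i * l_i:
  G: (8/35) * 4 = 32/35
  D: (11/35) * 2 = 22/35
  B: (2/35) * 5 = 10/35
  A: (14/35) * 1 = 14/35
Sum = (32 + 22 + 10 + 14)/35 = 78/35

L = 78/35 = 2.2286 bits/symbol


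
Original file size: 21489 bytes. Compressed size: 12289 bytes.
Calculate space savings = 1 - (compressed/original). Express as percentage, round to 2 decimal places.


ratio = compressed/original = 12289/21489 = 0.571874
savings = 1 - ratio = 1 - 0.571874 = 0.428126
as a percentage: 0.428126 * 100 = 42.81%

Space savings = 1 - 12289/21489 = 42.81%


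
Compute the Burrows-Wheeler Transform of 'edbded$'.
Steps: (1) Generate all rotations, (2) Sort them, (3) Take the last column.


Rotations (sorted):
  0: $edbded -> last char: d
  1: bded$ed -> last char: d
  2: d$edbde -> last char: e
  3: dbded$e -> last char: e
  4: ded$edb -> last char: b
  5: ed$edbd -> last char: d
  6: edbded$ -> last char: $


BWT = ddeebd$


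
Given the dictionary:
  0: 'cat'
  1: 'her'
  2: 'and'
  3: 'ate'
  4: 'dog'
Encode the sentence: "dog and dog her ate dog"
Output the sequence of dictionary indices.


Look up each word in the dictionary:
  'dog' -> 4
  'and' -> 2
  'dog' -> 4
  'her' -> 1
  'ate' -> 3
  'dog' -> 4

Encoded: [4, 2, 4, 1, 3, 4]


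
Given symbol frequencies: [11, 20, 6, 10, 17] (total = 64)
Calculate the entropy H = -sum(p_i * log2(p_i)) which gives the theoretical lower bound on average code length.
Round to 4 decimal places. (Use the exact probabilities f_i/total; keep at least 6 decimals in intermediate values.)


Per-symbol terms -p_i * log2(p_i) with p_i = f_i/64:
  p = 11/64 = 0.171875: log2(p) = -2.540568, -p*log2(p) = 0.436660
  p = 20/64 = 0.312500: log2(p) = -1.678072, -p*log2(p) = 0.524397
  p = 6/64 = 0.093750: log2(p) = -3.415037, -p*log2(p) = 0.320160
  p = 10/64 = 0.156250: log2(p) = -2.678072, -p*log2(p) = 0.418449
  p = 17/64 = 0.265625: log2(p) = -1.912537, -p*log2(p) = 0.508018
H = 0.436660 + 0.524397 + 0.320160 + 0.418449 + 0.508018 = 2.207684

H = 2.2077 bits/symbol


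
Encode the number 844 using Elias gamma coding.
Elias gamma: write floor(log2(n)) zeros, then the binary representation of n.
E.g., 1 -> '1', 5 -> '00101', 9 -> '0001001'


num_bits = floor(log2(844)) + 1 = 10
leading_zeros = num_bits - 1 = 9
binary(844) = 1101001100

Elias gamma(844) = '000000000' + '1101001100' = 0000000001101001100 (19 bits)


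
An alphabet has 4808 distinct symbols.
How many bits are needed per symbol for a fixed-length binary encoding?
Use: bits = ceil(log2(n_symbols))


log2(4808) = 12.2312
Bracket: 2^12 = 4096 < 4808 <= 2^13 = 8192
So ceil(log2(4808)) = 13

bits = ceil(log2(4808)) = ceil(12.2312) = 13 bits
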